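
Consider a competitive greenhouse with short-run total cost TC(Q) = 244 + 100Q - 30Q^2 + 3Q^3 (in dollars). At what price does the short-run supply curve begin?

$25 per unit

The shutdown price is the minimum of AVC. VC = 100Q - 30Q^2 + 3Q^3, so AVC = 100 - 30Q + 3Q^2.
At the minimum of AVC, MC = AVC. MC = 100 - 60Q + 9Q^2; setting MC = AVC gives 6Q^2 - 30Q = 0, so Q = 5. min AVC = 25.
For P < $25 the firm produces nothing.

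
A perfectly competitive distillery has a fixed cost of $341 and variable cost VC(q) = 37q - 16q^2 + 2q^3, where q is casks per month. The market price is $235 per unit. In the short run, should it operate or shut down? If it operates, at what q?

Produce at q = 9

Variable cost is VC = 37q - 16q^2 + 2q^3, so AVC = VC/q = 37 - 16q + 2q^2 and MC = dTC/dq = 37 - 32q + 6q^2.
The AVC parabola has its vertex at q = 16/4 = 4, where AVC = 37 - 16·4 + 2·4^2 = $5.
Because $235 ≥ $5, revenue can cover variable cost; the firm operates.
Set P = MC: 235 = 37 - 32q + 6q^2 → -198 - 32q + 6q^2 = 0. The roots are q = -11/3 and q = 9; the profit-maximizing output is on the rising part of MC, so q* = 9.
Check: AVC at q = 9 is $55 ≤ P, so revenue covers variable cost.
Profit = P·q − TC = 235·9 − 836 = $1279.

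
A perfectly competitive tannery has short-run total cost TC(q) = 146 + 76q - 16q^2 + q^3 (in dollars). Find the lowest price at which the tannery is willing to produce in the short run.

$12 per unit

Short-run supply begins at min AVC. From VC = 76q - 16q^2 + q^3, AVC = 76 - 16q + q^2.
dAVC/dq = -16 + 2q = 0 gives q = 8. min AVC = 76 - 16·8 + 8^2 = 12.
For P < $12 the firm produces nothing.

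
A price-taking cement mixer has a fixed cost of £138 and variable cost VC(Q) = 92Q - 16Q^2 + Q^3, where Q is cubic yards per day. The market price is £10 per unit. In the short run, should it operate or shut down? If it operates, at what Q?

Shut down

Strip out fixed cost: VC = 92Q - 16Q^2 + Q^3. Then AVC = 92 - 16Q + Q^2 and MC = 92 - 32Q + 3Q^2.
AVC hits its minimum where MC = AVC, at Q = 8, giving min AVC = 92 - 16·8 + 8^2 = £28.
With P < min AVC (£10 < £28), every unit sold adds to the loss.
The firm minimizes its loss by shutting down and losing only its fixed cost of £138.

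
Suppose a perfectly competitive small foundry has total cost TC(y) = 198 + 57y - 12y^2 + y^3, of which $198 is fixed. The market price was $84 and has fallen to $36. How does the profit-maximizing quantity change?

Output falls from 9 to 7

AVC = 57 - 12y + y^2, minimized at y = 6 where min AVC = $21. MC = 57 - 24y + 3y^2.
At P = $84 ≥ min AVC, set P = MC on the rising branch: y = 9.
At P = $36 ≥ min AVC, set P = MC: y = 7. The firm stays open but cuts output.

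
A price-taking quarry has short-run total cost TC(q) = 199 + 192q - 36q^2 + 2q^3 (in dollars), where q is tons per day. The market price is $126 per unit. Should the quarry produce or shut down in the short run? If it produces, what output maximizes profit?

Strip out fixed cost: VC = 192q - 36q^2 + 2q^3. Then AVC = 192 - 36q + 2q^2 and MC = 192 - 72q + 6q^2.
The AVC parabola has its vertex at q = 36/4 = 9, where AVC = 192 - 36·9 + 2·9^2 = $30.
P = $126 exceeds min AVC = $30, so the firm stays open.
Solving P = MC: 66 - 72q + 6q^2 = 0 ⇒ q = 1 or 11. On the upward-sloping branch, q* = 11.
Check: AVC at q = 11 is $38 ≤ P, so revenue covers variable cost.
Profit = P·q − TC = 126·11 − 617 = $769.

Produce at q = 11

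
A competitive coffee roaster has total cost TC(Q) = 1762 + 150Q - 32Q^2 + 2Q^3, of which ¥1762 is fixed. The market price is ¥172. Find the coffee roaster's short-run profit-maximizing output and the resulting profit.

Profit = -¥310 at Q = 11

AVC = 150 - 32Q + 2Q^2 has its minimum ¥22 at Q = 8; price ¥172 clears that bar, so the firm operates.
With MC = 150 - 64Q + 6Q^2, P = MC on the upward-sloping part at Q* = 11.
TR = 172·11 = 1892. TC = 1762 + 440 = 2202. Profit = 1892 − 2202 = -¥310.
By producing, the firm covers all variable cost plus ¥1452 of fixed cost; shutting down would lose the full ¥1762.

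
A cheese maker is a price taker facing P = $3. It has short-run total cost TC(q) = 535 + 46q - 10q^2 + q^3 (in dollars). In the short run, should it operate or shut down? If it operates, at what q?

Shut down

Strip out fixed cost: VC = 46q - 10q^2 + q^3. Then AVC = 46 - 10q + q^2 and MC = 46 - 20q + 3q^2.
AVC hits its minimum where MC = AVC, at q = 5, giving min AVC = 46 - 10·5 + 5^2 = $21.
With P < min AVC ($3 < $21), every unit sold adds to the loss.
The firm minimizes its loss by shutting down and losing only its fixed cost of $535.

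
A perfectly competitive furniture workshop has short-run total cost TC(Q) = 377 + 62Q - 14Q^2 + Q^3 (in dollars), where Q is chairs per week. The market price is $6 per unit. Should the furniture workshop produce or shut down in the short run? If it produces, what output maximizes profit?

From TC, MC = TC'(Q) = 62 - 28Q + 3Q^2 and AVC = VC/Q = 62 - 14Q + Q^2.
AVC hits its minimum where MC = AVC, at Q = 7, giving min AVC = 62 - 14·7 + 7^2 = $13.
With P < min AVC ($6 < $13), every unit sold adds to the loss.
The firm minimizes its loss by shutting down and losing only its fixed cost of $377.

Shut down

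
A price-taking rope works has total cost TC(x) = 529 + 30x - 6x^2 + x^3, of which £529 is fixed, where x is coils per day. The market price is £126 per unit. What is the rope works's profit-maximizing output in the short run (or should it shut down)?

Produce at x = 8

From TC, MC = TC'(x) = 30 - 12x + 3x^2 and AVC = VC/x = 30 - 6x + x^2.
The AVC parabola has its vertex at x = 6/2 = 3, where AVC = 30 - 6·3 + 3^2 = £21.
Because £126 ≥ £21, revenue can cover variable cost; the firm operates.
P = MC gives -96 - 12x + 3x^2 = 0, with roots -4 and 8. Take the larger (rising MC): x* = 8.
Check: AVC at x = 8 is £46 ≤ P, so revenue covers variable cost.
Profit = P·x − TC = 126·8 − 897 = £111.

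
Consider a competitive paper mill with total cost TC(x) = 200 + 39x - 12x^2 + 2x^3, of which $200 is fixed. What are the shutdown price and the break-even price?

Shutdown price = min AVC. AVC = 39 - 12x + 2x^2, with vertex at x = 3 and minimum $21.
ATC = 200/x + 39 - 12x + 2x^2. Setting dATC/dx = −200/x^2 − 12 + 4x = 0 gives x = 5 (since 4·5^3 − 12·5^2 = 200).
min ATC = 200/5 + 39 − 12·5 + 2·5^2 = $69. That is the break-even price.
Between these two prices the firm operates at a loss; above $69 it earns a profit.

Shutdown price = $21; break-even price = $69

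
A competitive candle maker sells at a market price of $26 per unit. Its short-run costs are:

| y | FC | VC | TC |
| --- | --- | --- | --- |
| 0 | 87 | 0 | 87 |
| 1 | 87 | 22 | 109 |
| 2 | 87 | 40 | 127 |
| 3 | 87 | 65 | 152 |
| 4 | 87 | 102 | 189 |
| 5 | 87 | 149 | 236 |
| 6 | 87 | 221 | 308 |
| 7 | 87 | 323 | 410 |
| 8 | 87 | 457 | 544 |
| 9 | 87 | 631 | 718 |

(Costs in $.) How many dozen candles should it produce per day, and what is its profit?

Profit at each row (π = 26y − TC): y=0: -87; y=1: -83; y=2: -75; y=3: -74; y=4: -85; y=5: -106; y=6: -152; y=7: -228; y=8: -336; y=9: -484.
Profit is maximized at y = 3. AVC there is 65/3 = $21.67 ≤ P, so producing beats shutting down (which would give -$87).

y = 3; profit = -$74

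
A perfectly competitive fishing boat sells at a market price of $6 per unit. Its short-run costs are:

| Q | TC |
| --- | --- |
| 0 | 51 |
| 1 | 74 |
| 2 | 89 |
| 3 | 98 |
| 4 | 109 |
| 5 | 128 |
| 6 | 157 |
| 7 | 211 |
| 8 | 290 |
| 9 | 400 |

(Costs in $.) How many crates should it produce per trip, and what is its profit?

Q = 0 (shut down); profit = -$51

Profit at each row (π = 6Q − TC): Q=0: -51; Q=1: -68; Q=2: -77; Q=3: -80; Q=4: -85; Q=5: -98; Q=6: -121; Q=7: -169; Q=8: -242; Q=9: -346.
Profit is highest at Q = 0. Equivalently, the lowest AVC in the table is 58/4 ≈ $14.50 at Q = 4, and P = $6 falls below it — price never covers variable cost, so the firm shuts down and loses only its fixed cost.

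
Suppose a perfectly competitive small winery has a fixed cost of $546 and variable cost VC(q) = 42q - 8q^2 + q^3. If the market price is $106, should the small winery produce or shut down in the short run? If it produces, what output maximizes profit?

Variable cost is VC = 42q - 8q^2 + q^3, so AVC = VC/q = 42 - 8q + q^2 and MC = dTC/dq = 42 - 16q + 3q^2.
AVC is minimized where dAVC/dq = -8 + 2q = 0, at q = 4; min AVC = 42 - 8·4 + 4^2 = $26.
Since P = $106 ≥ min AVC = $26, price covers variable cost and the firm should produce.
P = MC gives -64 - 16q + 3q^2 = 0, with roots -8/3 and 8. Take the larger (rising MC): q* = 8.
Check: AVC at q = 8 is $42 ≤ P, so revenue covers variable cost.
Profit = P·q − TC = 106·8 − 882 = -$34, a loss, but smaller than the $546 fixed cost the firm would lose by shutting down.

Produce at q = 8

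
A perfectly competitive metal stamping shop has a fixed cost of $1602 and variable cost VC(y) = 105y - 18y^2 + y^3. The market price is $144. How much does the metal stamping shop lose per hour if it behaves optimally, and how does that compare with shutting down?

AVC = 105 - 18y + y^2 has its minimum $24 at y = 9; price $144 clears that bar, so the firm operates.
With MC = 105 - 36y + 3y^2, P = MC on the upward-sloping part at y* = 13.
TR = 144·13 = 1872. TC = 1602 + 520 = 2122. Profit = 1872 − 2122 = -$250.
That loss of $250 beats the $1602 the firm would lose by shutting down; producing recovers $1352 of fixed cost.

Profit = -$250 at y = 13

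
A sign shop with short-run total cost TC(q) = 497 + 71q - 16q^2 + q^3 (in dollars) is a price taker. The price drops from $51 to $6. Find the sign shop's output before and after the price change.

Output falls from 10 to 0 (the firm shuts down)

AVC = 71 - 16q + q^2, minimized at q = 8 where min AVC = $7. MC = 71 - 32q + 3q^2.
At P = $51 ≥ min AVC, set P = MC on the rising branch: q = 10.
At P = $6 < min AVC = $7, price no longer covers variable cost at any output, so the firm shuts down: q = 0.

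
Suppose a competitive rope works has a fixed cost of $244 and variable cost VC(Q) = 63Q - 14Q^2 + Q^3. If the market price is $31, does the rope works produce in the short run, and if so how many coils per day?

Variable cost is VC = 63Q - 14Q^2 + Q^3, so AVC = VC/Q = 63 - 14Q + Q^2 and MC = dTC/dQ = 63 - 28Q + 3Q^2.
The AVC parabola has its vertex at Q = 14/2 = 7, where AVC = 63 - 14·7 + 7^2 = $14.
Since P = $31 ≥ min AVC = $14, price covers variable cost and the firm should produce.
Solving P = MC: 32 - 28Q + 3Q^2 = 0 ⇒ Q = 4/3 or 8. On the upward-sloping branch, Q* = 8.
Check: AVC at Q = 8 is $15 ≤ P, so revenue covers variable cost.
Profit = P·Q − TC = 31·8 − 364 = -$116, a loss, but smaller than the $244 fixed cost the firm would lose by shutting down.

Produce at Q = 8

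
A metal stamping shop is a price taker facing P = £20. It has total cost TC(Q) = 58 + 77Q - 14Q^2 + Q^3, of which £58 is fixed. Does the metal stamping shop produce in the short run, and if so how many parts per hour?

Shut down

From TC, MC = TC'(Q) = 77 - 28Q + 3Q^2 and AVC = VC/Q = 77 - 14Q + Q^2.
The AVC parabola has its vertex at Q = 14/2 = 7, where AVC = 77 - 14·7 + 7^2 = £28.
Since P = £20 < min AVC = £28, price fails to cover variable cost at any output.
Best response: produce nothing and absorb the £58 fixed cost.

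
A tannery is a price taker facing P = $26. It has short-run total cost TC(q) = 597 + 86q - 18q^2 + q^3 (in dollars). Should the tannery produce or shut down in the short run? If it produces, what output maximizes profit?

Variable cost is VC = 86q - 18q^2 + q^3, so AVC = VC/q = 86 - 18q + q^2 and MC = dTC/dq = 86 - 36q + 3q^2.
AVC is minimized where dAVC/dq = -18 + 2q = 0, at q = 9; min AVC = 86 - 18·9 + 9^2 = $5.
P = $26 exceeds min AVC = $5, so the firm stays open.
Set P = MC: 26 = 86 - 36q + 3q^2 → 60 - 36q + 3q^2 = 0. The roots are q = 2 and q = 10; the profit-maximizing output is on the rising part of MC, so q* = 10.
Check: AVC at q = 10 is $6 ≤ P, so revenue covers variable cost.
Profit = P·q − TC = 26·10 − 657 = -$397, a loss, but smaller than the $597 fixed cost the firm would lose by shutting down.

Produce at q = 10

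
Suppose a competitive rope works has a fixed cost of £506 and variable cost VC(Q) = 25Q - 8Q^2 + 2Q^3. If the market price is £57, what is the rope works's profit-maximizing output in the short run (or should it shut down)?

Produce at Q = 4

From TC, MC = TC'(Q) = 25 - 16Q + 6Q^2 and AVC = VC/Q = 25 - 8Q + 2Q^2.
AVC is minimized where dAVC/dQ = -8 + 4Q = 0, at Q = 2; min AVC = 25 - 8·2 + 2·2^2 = £17.
P = £57 exceeds min AVC = £17, so the firm stays open.
P = MC gives -32 - 16Q + 6Q^2 = 0, with roots -4/3 and 4. Take the larger (rising MC): Q* = 4.
Check: AVC at Q = 4 is £25 ≤ P, so revenue covers variable cost.
Profit = P·Q − TC = 57·4 − 606 = -£378, a loss, but smaller than the £506 fixed cost the firm would lose by shutting down.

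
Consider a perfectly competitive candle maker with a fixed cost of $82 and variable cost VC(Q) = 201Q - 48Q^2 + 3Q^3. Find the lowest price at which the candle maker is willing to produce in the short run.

Short-run supply begins at min AVC. From VC = 201Q - 48Q^2 + 3Q^3, AVC = 201 - 48Q + 3Q^2.
At the minimum of AVC, MC = AVC. MC = 201 - 96Q + 9Q^2; setting MC = AVC gives 6Q^2 - 48Q = 0, so Q = 8. min AVC = 9.
So the shutdown price is $9.

$9 per unit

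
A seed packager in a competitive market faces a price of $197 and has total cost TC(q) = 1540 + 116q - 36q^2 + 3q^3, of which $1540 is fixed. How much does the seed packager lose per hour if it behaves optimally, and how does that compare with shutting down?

Profit = -$82 at q = 9

AVC = 116 - 36q + 3q^2 has its minimum $8 at q = 6; price $197 clears that bar, so the firm operates.
MC = 116 - 72q + 9q^2. Setting P = MC and taking the root on the rising branch gives q* = 9.
TR = 197·9 = 1773. TC = 1540 + 315 = 1855. Profit = 1773 − 1855 = -$82.
By producing, the firm covers all variable cost plus $1458 of fixed cost; shutting down would lose the full $1540.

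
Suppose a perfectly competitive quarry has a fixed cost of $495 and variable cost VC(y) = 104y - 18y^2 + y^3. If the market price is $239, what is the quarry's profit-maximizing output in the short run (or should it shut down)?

Strip out fixed cost: VC = 104y - 18y^2 + y^3. Then AVC = 104 - 18y + y^2 and MC = 104 - 36y + 3y^2.
The AVC parabola has its vertex at y = 18/2 = 9, where AVC = 104 - 18·9 + 9^2 = $23.
Since P = $239 ≥ min AVC = $23, price covers variable cost and the firm should produce.
P = MC gives -135 - 36y + 3y^2 = 0, with roots -3 and 15. Take the larger (rising MC): y* = 15.
Check: AVC at y = 15 is $59 ≤ P, so revenue covers variable cost.
Profit = P·y − TC = 239·15 − 1380 = $2205.

Produce at y = 15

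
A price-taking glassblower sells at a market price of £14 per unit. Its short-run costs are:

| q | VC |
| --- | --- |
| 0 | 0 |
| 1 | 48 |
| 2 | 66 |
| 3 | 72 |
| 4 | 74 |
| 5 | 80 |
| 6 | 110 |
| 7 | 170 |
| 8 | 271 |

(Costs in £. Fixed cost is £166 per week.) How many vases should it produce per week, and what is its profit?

Tabulate TR − TC: q=0: -166; q=1: -200; q=2: -204; q=3: -196; q=4: -184; q=5: -176; q=6: -192; q=7: -238; q=8: -325.
Profit is highest at q = 0. Equivalently, the lowest AVC in the table is 80/5 ≈ £16 at q = 5, and P = £14 falls below it — price never covers variable cost, so the firm shuts down and loses only its fixed cost.

q = 0 (shut down); profit = -£166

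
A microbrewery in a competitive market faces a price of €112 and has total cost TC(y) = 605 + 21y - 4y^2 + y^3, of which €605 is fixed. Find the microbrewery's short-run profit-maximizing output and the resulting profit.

AVC = 21 - 4y + y^2; min AVC = €17 at y = 2. Since P = €112 ≥ min AVC, the firm produces.
With MC = 21 - 8y + 3y^2, P = MC on the upward-sloping part at y* = 7.
TR = 112·7 = 784. TC = 605 + 294 = 899. Profit = 784 − 899 = -€115.
By producing, the firm covers all variable cost plus €490 of fixed cost; shutting down would lose the full €605.

Profit = -€115 at y = 7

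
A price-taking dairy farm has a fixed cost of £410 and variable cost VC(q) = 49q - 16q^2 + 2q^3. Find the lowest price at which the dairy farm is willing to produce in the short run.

£17 per unit

Short-run supply begins at min AVC. From VC = 49q - 16q^2 + 2q^3, AVC = 49 - 16q + 2q^2.
dAVC/dq = -16 + 4q = 0 gives q = 4. min AVC = 49 - 16·4 + 2·4^2 = 17.
For P < £17 the firm produces nothing.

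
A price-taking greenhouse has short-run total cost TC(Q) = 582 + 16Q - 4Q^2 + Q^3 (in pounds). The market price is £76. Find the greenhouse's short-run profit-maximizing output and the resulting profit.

Profit = -£294 at Q = 6

AVC = 16 - 4Q + Q^2; min AVC = £12 at Q = 2. Since P = £76 ≥ min AVC, the firm produces.
With MC = 16 - 8Q + 3Q^2, P = MC on the upward-sloping part at Q* = 6.
TR = 76·6 = 456. TC = 582 + 168 = 750. Profit = 456 − 750 = -£294.
By producing, the firm covers all variable cost plus £288 of fixed cost; shutting down would lose the full £582.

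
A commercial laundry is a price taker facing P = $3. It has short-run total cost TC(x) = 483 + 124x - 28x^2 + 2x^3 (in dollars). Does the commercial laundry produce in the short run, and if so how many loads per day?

Shut down

Variable cost is VC = 124x - 28x^2 + 2x^3, so AVC = VC/x = 124 - 28x + 2x^2 and MC = dTC/dx = 124 - 56x + 6x^2.
AVC is minimized where dAVC/dx = -28 + 4x = 0, at x = 7; min AVC = 124 - 28·7 + 2·7^2 = $26.
With P < min AVC ($3 < $26), every unit sold adds to the loss.
The firm minimizes its loss by shutting down and losing only its fixed cost of $483.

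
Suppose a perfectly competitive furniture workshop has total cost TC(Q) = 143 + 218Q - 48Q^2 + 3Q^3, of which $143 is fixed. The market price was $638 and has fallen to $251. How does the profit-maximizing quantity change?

Output falls from 14 to 11

AVC = 218 - 48Q + 3Q^2, minimized at Q = 8 where min AVC = $26. MC = 218 - 96Q + 9Q^2.
With P = $638 above the shutdown price, P = MC gives Q = 14.
At P = $251 ≥ min AVC, set P = MC: Q = 11. The firm stays open but cuts output.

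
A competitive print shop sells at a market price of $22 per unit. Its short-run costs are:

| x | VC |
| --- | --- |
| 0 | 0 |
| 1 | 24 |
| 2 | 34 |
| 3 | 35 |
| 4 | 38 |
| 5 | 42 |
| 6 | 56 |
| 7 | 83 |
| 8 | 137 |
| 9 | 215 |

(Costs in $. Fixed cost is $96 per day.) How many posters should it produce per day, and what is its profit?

Profit at each row (π = 22x − TC): x=0: -96; x=1: -98; x=2: -86; x=3: -65; x=4: -46; x=5: -28; x=6: -20; x=7: -25; x=8: -57; x=9: -113.
Profit is maximized at x = 6. AVC there is 56/6 = $9.33 ≤ P, so producing beats shutting down (which would give -$96).

x = 6; profit = -$20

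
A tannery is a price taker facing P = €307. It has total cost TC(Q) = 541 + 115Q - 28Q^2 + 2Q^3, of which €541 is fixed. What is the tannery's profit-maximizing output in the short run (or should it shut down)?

Produce at Q = 12

From TC, MC = TC'(Q) = 115 - 56Q + 6Q^2 and AVC = VC/Q = 115 - 28Q + 2Q^2.
AVC hits its minimum where MC = AVC, at Q = 7, giving min AVC = 115 - 28·7 + 2·7^2 = €17.
Because €307 ≥ €17, revenue can cover variable cost; the firm operates.
Set P = MC: 307 = 115 - 56Q + 6Q^2 → -192 - 56Q + 6Q^2 = 0. The roots are Q = -8/3 and Q = 12; the profit-maximizing output is on the rising part of MC, so Q* = 12.
Check: AVC at Q = 12 is €67 ≤ P, so revenue covers variable cost.
Profit = P·Q − TC = 307·12 − 1345 = €2339.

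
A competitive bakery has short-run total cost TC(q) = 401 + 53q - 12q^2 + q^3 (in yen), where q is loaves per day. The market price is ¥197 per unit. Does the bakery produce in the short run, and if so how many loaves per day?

From TC, MC = TC'(q) = 53 - 24q + 3q^2 and AVC = VC/q = 53 - 12q + q^2.
AVC is minimized where dAVC/dq = -12 + 2q = 0, at q = 6; min AVC = 53 - 12·6 + 6^2 = ¥17.
Since P = ¥197 ≥ min AVC = ¥17, price covers variable cost and the firm should produce.
P = MC gives -144 - 24q + 3q^2 = 0, with roots -4 and 12. Take the larger (rising MC): q* = 12.
Check: AVC at q = 12 is ¥53 ≤ P, so revenue covers variable cost.
Profit = P·q − TC = 197·12 − 1037 = ¥1327.

Produce at q = 12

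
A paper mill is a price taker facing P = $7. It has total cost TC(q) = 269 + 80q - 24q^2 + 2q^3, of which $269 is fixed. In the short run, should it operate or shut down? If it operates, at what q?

Shut down

Strip out fixed cost: VC = 80q - 24q^2 + 2q^3. Then AVC = 80 - 24q + 2q^2 and MC = 80 - 48q + 6q^2.
The AVC parabola has its vertex at q = 24/4 = 6, where AVC = 80 - 24·6 + 2·6^2 = $8.
With P < min AVC ($7 < $8), every unit sold adds to the loss.
Best response: produce nothing and absorb the $269 fixed cost.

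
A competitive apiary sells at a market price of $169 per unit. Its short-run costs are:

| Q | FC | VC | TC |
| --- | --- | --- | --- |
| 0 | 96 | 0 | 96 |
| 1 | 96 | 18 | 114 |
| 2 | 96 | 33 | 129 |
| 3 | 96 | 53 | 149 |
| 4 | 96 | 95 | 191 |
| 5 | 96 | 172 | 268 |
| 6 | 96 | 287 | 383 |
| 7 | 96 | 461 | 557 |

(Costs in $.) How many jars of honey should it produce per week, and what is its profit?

Q = 6; profit = $631

Compute π = P·Q − TC at each output: Q=0: -96; Q=1: 55; Q=2: 209; Q=3: 358; Q=4: 485; Q=5: 577; Q=6: 631; Q=7: 626.
Profit is maximized at Q = 6. AVC there is 287/6 = $47.83 ≤ P, so producing beats shutting down (which would give -$96).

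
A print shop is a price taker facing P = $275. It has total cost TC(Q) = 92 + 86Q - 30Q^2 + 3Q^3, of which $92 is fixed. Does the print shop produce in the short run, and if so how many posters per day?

Produce at Q = 9

Variable cost is VC = 86Q - 30Q^2 + 3Q^3, so AVC = VC/Q = 86 - 30Q + 3Q^2 and MC = dTC/dQ = 86 - 60Q + 9Q^2.
The AVC parabola has its vertex at Q = 30/6 = 5, where AVC = 86 - 30·5 + 3·5^2 = $11.
Because $275 ≥ $11, revenue can cover variable cost; the firm operates.
Set P = MC: 275 = 86 - 60Q + 9Q^2 → -189 - 60Q + 9Q^2 = 0. The roots are Q = -7/3 and Q = 9; the profit-maximizing output is on the rising part of MC, so Q* = 9.
Check: AVC at Q = 9 is $59 ≤ P, so revenue covers variable cost.
Profit = P·Q − TC = 275·9 − 623 = $1852.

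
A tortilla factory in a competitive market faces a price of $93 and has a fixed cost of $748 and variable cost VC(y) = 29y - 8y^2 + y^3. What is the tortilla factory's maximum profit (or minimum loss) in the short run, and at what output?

AVC = 29 - 8y + y^2 has its minimum $13 at y = 4; price $93 clears that bar, so the firm operates.
MC = 29 - 16y + 3y^2. Setting P = MC and taking the root on the rising branch gives y* = 8.
TR = 93·8 = 744. TC = 748 + 232 = 980. Profit = 744 − 980 = -$236.
By producing, the firm covers all variable cost plus $512 of fixed cost; shutting down would lose the full $748.

Profit = -$236 at y = 8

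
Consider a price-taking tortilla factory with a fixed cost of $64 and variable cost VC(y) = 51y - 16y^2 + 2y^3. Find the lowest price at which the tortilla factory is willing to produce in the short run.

$19 per unit

Short-run supply begins at min AVC. From VC = 51y - 16y^2 + 2y^3, AVC = 51 - 16y + 2y^2.
dAVC/dy = -16 + 4y = 0 gives y = 4. min AVC = 51 - 16·4 + 2·4^2 = 19.
The firm shuts down for any P below $19.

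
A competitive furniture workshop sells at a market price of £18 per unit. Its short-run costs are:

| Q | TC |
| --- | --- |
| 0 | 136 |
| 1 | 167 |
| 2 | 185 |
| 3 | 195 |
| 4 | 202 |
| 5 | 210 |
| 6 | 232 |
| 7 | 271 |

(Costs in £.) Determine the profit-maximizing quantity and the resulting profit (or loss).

Profit at each row (π = 18Q − TC): Q=0: -136; Q=1: -149; Q=2: -149; Q=3: -141; Q=4: -130; Q=5: -120; Q=6: -124; Q=7: -145.
Profit is maximized at Q = 5. AVC there is 74/5 = £14.80 ≤ P, so producing beats shutting down (which would give -£136).

Q = 5; profit = -£120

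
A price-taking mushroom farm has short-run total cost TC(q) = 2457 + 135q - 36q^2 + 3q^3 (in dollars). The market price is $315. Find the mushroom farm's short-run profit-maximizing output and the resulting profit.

AVC = 135 - 36q + 3q^2 has its minimum $27 at q = 6; price $315 clears that bar, so the firm operates.
With MC = 135 - 72q + 9q^2, P = MC on the upward-sloping part at q* = 10.
TR = 315·10 = 3150. TC = 2457 + 750 = 3207. Profit = 3150 − 3207 = -$57.
Shutting down would mean losing the fixed cost of $2457, so operating at a loss of $57 is better by $2400.

Profit = -$57 at q = 10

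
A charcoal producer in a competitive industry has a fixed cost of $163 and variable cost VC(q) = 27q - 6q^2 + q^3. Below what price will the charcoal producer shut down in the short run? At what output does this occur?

The shutdown price is the minimum of AVC. VC = 27q - 6q^2 + q^3, so AVC = 27 - 6q + q^2.
At the minimum of AVC, MC = AVC. MC = 27 - 12q + 3q^2; setting MC = AVC gives 2q^2 - 6q = 0, so q = 3. min AVC = 18.
So the shutdown price is $18.

$18 per unit, at q = 3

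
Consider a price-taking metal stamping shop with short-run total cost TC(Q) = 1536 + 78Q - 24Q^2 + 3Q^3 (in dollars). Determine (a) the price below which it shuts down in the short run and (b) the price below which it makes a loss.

AVC = 78 - 24Q + 3Q^2; minimized at Q = 4, giving min AVC = $30. That is the shutdown price.
ATC = 1536/Q + 78 - 24Q + 3Q^2. Setting dATC/dQ = −1536/Q^2 − 24 + 6Q = 0 gives Q = 8 (since 6·8^3 − 24·8^2 = 1536).
min ATC = 1536/8 + 78 − 24·8 + 3·8^2 = $270. That is the break-even price.
Between these two prices the firm operates at a loss; above $270 it earns a profit.

Shutdown price = $30; break-even price = $270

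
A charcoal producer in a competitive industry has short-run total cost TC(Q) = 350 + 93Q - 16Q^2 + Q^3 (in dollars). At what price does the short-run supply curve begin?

$29 per unit

The firm shuts down when price falls below the minimum of average variable cost. AVC = VC/Q = 93 - 16Q + Q^2.
dAVC/dQ = -16 + 2Q = 0 gives Q = 8. min AVC = 93 - 16·8 + 8^2 = 29.
The firm shuts down for any P below $29.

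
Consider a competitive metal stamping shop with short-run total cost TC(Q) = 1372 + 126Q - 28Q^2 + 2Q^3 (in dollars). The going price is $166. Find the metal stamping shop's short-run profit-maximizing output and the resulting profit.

AVC = 126 - 28Q + 2Q^2 has its minimum $28 at Q = 7; price $166 clears that bar, so the firm operates.
MC = 126 - 56Q + 6Q^2. Setting P = MC and taking the root on the rising branch gives Q* = 10.
TR = 166·10 = 1660. TC = 1372 + 460 = 1832. Profit = 1660 − 1832 = -$172.
By producing, the firm covers all variable cost plus $1200 of fixed cost; shutting down would lose the full $1372.

Profit = -$172 at Q = 10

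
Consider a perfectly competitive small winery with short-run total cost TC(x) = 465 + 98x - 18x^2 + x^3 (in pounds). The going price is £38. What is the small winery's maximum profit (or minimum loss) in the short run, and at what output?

AVC = 98 - 18x + x^2; min AVC = £17 at x = 9. Since P = £38 ≥ min AVC, the firm produces.
With MC = 98 - 36x + 3x^2, P = MC on the upward-sloping part at x* = 10.
TR = 38·10 = 380. TC = 465 + 180 = 645. Profit = 380 − 645 = -£265.
Shutting down would mean losing the fixed cost of £465, so operating at a loss of £265 is better by £200.

Profit = -£265 at x = 10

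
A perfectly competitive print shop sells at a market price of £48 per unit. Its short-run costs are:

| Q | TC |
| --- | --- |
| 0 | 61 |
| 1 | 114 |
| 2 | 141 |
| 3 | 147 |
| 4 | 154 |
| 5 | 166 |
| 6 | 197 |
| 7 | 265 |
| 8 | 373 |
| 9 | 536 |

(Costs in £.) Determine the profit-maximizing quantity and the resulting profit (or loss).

Q = 6; profit = £91

Profit at each row (π = 48Q − TC): Q=0: -61; Q=1: -66; Q=2: -45; Q=3: -3; Q=4: 38; Q=5: 74; Q=6: 91; Q=7: 71; Q=8: 11; Q=9: -104.
Profit is maximized at Q = 6. AVC there is 136/6 = £22.67 ≤ P, so producing beats shutting down (which would give -£61).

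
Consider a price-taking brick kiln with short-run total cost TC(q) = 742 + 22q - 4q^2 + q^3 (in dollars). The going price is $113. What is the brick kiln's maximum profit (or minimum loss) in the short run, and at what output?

AVC = 22 - 4q + q^2; min AVC = $18 at q = 2. Since P = $113 ≥ min AVC, the firm produces.
MC = 22 - 8q + 3q^2. Setting P = MC and taking the root on the rising branch gives q* = 7.
TR = 113·7 = 791. TC = 742 + 301 = 1043. Profit = 791 − 1043 = -$252.
That loss of $252 beats the $742 the firm would lose by shutting down; producing recovers $490 of fixed cost.

Profit = -$252 at q = 7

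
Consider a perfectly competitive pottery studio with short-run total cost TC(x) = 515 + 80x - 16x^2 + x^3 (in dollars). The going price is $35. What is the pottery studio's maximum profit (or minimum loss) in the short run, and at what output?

AVC = 80 - 16x + x^2; min AVC = $16 at x = 8. Since P = $35 ≥ min AVC, the firm produces.
MC = 80 - 32x + 3x^2. Setting P = MC and taking the root on the rising branch gives x* = 9.
TR = 35·9 = 315. TC = 515 + 153 = 668. Profit = 315 − 668 = -$353.
By producing, the firm covers all variable cost plus $162 of fixed cost; shutting down would lose the full $515.

Profit = -$353 at x = 9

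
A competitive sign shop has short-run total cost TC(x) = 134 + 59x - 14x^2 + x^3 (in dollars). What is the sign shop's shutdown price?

$10 per unit

The shutdown price is the minimum of AVC. VC = 59x - 14x^2 + x^3, so AVC = 59 - 14x + x^2.
At the minimum of AVC, MC = AVC. MC = 59 - 28x + 3x^2; setting MC = AVC gives 2x^2 - 14x = 0, so x = 7. min AVC = 10.
So the shutdown price is $10.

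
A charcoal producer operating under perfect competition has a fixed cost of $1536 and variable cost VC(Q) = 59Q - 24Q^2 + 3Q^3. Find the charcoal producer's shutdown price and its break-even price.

AVC = 59 - 24Q + 3Q^2; minimized at Q = 4, giving min AVC = $11. That is the shutdown price.
ATC = 1536/Q + 59 - 24Q + 3Q^2. Setting dATC/dQ = −1536/Q^2 − 24 + 6Q = 0 gives Q = 8 (since 6·8^3 − 24·8^2 = 1536).
min ATC = 1536/8 + 59 − 24·8 + 3·8^2 = $251. That is the break-even price.
For $11 ≤ P < $251 the firm produces at a loss; below $11 it shuts down.

Shutdown price = $11; break-even price = $251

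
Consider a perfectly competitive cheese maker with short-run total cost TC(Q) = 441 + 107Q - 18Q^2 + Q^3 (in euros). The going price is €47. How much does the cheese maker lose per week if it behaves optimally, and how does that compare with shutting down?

AVC = 107 - 18Q + Q^2 has its minimum €26 at Q = 9; price €47 clears that bar, so the firm operates.
With MC = 107 - 36Q + 3Q^2, P = MC on the upward-sloping part at Q* = 10.
TR = 47·10 = 470. TC = 441 + 270 = 711. Profit = 470 − 711 = -€241.
That loss of €241 beats the €441 the firm would lose by shutting down; producing recovers €200 of fixed cost.

Profit = -€241 at Q = 10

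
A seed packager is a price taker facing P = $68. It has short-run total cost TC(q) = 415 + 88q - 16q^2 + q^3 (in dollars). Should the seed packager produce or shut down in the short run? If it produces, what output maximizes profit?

Produce at q = 10

Strip out fixed cost: VC = 88q - 16q^2 + q^3. Then AVC = 88 - 16q + q^2 and MC = 88 - 32q + 3q^2.
The AVC parabola has its vertex at q = 16/2 = 8, where AVC = 88 - 16·8 + 8^2 = $24.
P = $68 exceeds min AVC = $24, so the firm stays open.
Set P = MC: 68 = 88 - 32q + 3q^2 → 20 - 32q + 3q^2 = 0. The roots are q = 2/3 and q = 10; the profit-maximizing output is on the rising part of MC, so q* = 10.
Check: AVC at q = 10 is $28 ≤ P, so revenue covers variable cost.
Profit = P·q − TC = 68·10 − 695 = -$15, a loss, but smaller than the $415 fixed cost the firm would lose by shutting down.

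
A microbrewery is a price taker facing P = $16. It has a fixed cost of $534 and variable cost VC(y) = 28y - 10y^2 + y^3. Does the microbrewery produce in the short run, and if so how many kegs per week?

Produce at y = 6

Strip out fixed cost: VC = 28y - 10y^2 + y^3. Then AVC = 28 - 10y + y^2 and MC = 28 - 20y + 3y^2.
AVC is minimized where dAVC/dy = -10 + 2y = 0, at y = 5; min AVC = 28 - 10·5 + 5^2 = $3.
Because $16 ≥ $3, revenue can cover variable cost; the firm operates.
Solving P = MC: 12 - 20y + 3y^2 = 0 ⇒ y = 2/3 or 6. On the upward-sloping branch, y* = 6.
Check: AVC at y = 6 is $4 ≤ P, so revenue covers variable cost.
Profit = P·y − TC = 16·6 − 558 = -$462, a loss, but smaller than the $534 fixed cost the firm would lose by shutting down.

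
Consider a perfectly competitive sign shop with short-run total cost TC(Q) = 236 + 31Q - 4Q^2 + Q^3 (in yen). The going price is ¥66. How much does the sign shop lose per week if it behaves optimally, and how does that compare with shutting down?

Profit = -¥86 at Q = 5

AVC = 31 - 4Q + Q^2; min AVC = ¥27 at Q = 2. Since P = ¥66 ≥ min AVC, the firm produces.
With MC = 31 - 8Q + 3Q^2, P = MC on the upward-sloping part at Q* = 5.
TR = 66·5 = 330. TC = 236 + 180 = 416. Profit = 330 − 416 = -¥86.
By producing, the firm covers all variable cost plus ¥150 of fixed cost; shutting down would lose the full ¥236.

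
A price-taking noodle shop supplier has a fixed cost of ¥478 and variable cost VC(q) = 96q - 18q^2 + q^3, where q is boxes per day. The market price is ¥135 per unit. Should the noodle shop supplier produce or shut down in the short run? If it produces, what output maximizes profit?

Strip out fixed cost: VC = 96q - 18q^2 + q^3. Then AVC = 96 - 18q + q^2 and MC = 96 - 36q + 3q^2.
AVC is minimized where dAVC/dq = -18 + 2q = 0, at q = 9; min AVC = 96 - 18·9 + 9^2 = ¥15.
Since P = ¥135 ≥ min AVC = ¥15, price covers variable cost and the firm should produce.
P = MC gives -39 - 36q + 3q^2 = 0, with roots -1 and 13. Take the larger (rising MC): q* = 13.
Check: AVC at q = 13 is ¥31 ≤ P, so revenue covers variable cost.
Profit = P·q − TC = 135·13 − 881 = ¥874.

Produce at q = 13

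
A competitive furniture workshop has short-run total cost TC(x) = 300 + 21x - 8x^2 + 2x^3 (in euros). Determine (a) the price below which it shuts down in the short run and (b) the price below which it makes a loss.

Shutdown price = min AVC. AVC = 21 - 8x + 2x^2, with vertex at x = 2 and minimum €13.
ATC = 300/x + 21 - 8x + 2x^2. Setting dATC/dx = −300/x^2 − 8 + 4x = 0 gives x = 5 (since 4·5^3 − 8·5^2 = 300).
min ATC = 300/5 + 21 − 8·5 + 2·5^2 = €91. That is the break-even price.
Between these two prices the firm operates at a loss; above €91 it earns a profit.

Shutdown price = €13; break-even price = €91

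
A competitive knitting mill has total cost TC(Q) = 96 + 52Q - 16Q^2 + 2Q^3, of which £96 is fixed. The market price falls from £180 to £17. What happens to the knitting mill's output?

MC = 52 - 32Q + 6Q^2; the shutdown threshold is min AVC = £20 (at Q = 4).
At P = £180 ≥ min AVC, set P = MC on the rising branch: Q = 8.
At P = £17 < min AVC = £20, price no longer covers variable cost at any output, so the firm shuts down: Q = 0.

Output falls from 8 to 0 (the firm shuts down)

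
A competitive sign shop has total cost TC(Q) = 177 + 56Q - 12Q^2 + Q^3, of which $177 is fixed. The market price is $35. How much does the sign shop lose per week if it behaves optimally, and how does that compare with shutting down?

Profit = -$79 at Q = 7

AVC = 56 - 12Q + Q^2; min AVC = $20 at Q = 6. Since P = $35 ≥ min AVC, the firm produces.
With MC = 56 - 24Q + 3Q^2, P = MC on the upward-sloping part at Q* = 7.
TR = 35·7 = 245. TC = 177 + 147 = 324. Profit = 245 − 324 = -$79.
By producing, the firm covers all variable cost plus $98 of fixed cost; shutting down would lose the full $177.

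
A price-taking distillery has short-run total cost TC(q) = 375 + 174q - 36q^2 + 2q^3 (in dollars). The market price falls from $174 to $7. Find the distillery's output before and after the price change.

Output falls from 12 to 0 (the firm shuts down)

AVC = 174 - 36q + 2q^2, minimized at q = 9 where min AVC = $12. MC = 174 - 72q + 6q^2.
At P = $174 ≥ min AVC, set P = MC on the rising branch: q = 12.
At P = $7 < min AVC = $12, price no longer covers variable cost at any output, so the firm shuts down: q = 0.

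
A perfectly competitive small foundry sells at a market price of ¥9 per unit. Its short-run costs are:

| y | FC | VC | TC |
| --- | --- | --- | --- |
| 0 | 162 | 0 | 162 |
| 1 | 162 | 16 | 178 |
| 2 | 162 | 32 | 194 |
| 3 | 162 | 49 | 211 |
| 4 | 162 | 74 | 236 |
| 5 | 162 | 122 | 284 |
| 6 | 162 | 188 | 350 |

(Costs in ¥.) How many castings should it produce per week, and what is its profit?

Tabulate TR − TC: y=0: -162; y=1: -169; y=2: -176; y=3: -184; y=4: -200; y=5: -239; y=6: -296.
Profit is highest at y = 0. Equivalently, the lowest AVC in the table is 16/1 ≈ ¥16 at y = 1, and P = ¥9 falls below it — price never covers variable cost, so the firm shuts down and loses only its fixed cost.

y = 0 (shut down); profit = -¥162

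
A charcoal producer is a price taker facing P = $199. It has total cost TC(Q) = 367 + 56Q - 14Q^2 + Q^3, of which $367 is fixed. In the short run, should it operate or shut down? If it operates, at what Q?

Variable cost is VC = 56Q - 14Q^2 + Q^3, so AVC = VC/Q = 56 - 14Q + Q^2 and MC = dTC/dQ = 56 - 28Q + 3Q^2.
AVC hits its minimum where MC = AVC, at Q = 7, giving min AVC = 56 - 14·7 + 7^2 = $7.
P = $199 exceeds min AVC = $7, so the firm stays open.
Solving P = MC: -143 - 28Q + 3Q^2 = 0 ⇒ Q = -11/3 or 13. On the upward-sloping branch, Q* = 13.
Check: AVC at Q = 13 is $43 ≤ P, so revenue covers variable cost.
Profit = P·Q − TC = 199·13 − 926 = $1661.

Produce at Q = 13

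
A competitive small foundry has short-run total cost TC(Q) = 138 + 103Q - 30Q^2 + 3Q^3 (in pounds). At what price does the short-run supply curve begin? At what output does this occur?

£28 per unit, at Q = 5

The shutdown price is the minimum of AVC. VC = 103Q - 30Q^2 + 3Q^3, so AVC = 103 - 30Q + 3Q^2.
dAVC/dQ = -30 + 6Q = 0 gives Q = 5. min AVC = 103 - 30·5 + 3·5^2 = 28.
For P < £28 the firm produces nothing.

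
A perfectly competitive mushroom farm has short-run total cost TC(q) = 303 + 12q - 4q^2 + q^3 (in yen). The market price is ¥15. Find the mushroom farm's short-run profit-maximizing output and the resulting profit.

AVC = 12 - 4q + q^2 has its minimum ¥8 at q = 2; price ¥15 clears that bar, so the firm operates.
MC = 12 - 8q + 3q^2. Setting P = MC and taking the root on the rising branch gives q* = 3.
TR = 15·3 = 45. TC = 303 + 27 = 330. Profit = 45 − 330 = -¥285.
By producing, the firm covers all variable cost plus ¥18 of fixed cost; shutting down would lose the full ¥303.

Profit = -¥285 at q = 3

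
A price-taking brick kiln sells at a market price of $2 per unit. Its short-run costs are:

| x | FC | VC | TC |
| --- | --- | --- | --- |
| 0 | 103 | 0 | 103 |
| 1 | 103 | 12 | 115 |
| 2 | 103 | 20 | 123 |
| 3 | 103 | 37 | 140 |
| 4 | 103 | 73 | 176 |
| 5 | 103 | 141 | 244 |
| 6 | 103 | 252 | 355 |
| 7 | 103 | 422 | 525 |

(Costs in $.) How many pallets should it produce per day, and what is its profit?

Profit at each row (π = 2x − TC): x=0: -103; x=1: -113; x=2: -119; x=3: -134; x=4: -168; x=5: -234; x=6: -343; x=7: -511.
Profit is highest at x = 0. Equivalently, the lowest AVC in the table is 20/2 ≈ $10 at x = 2, and P = $2 falls below it — price never covers variable cost, so the firm shuts down and loses only its fixed cost.

x = 0 (shut down); profit = -$103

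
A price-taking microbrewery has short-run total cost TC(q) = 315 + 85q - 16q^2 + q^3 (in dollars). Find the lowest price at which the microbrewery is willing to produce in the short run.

The firm shuts down when price falls below the minimum of average variable cost. AVC = VC/q = 85 - 16q + q^2.
At the minimum of AVC, MC = AVC. MC = 85 - 32q + 3q^2; setting MC = AVC gives 2q^2 - 16q = 0, so q = 8. min AVC = 21.
For P < $21 the firm produces nothing.

$21 per unit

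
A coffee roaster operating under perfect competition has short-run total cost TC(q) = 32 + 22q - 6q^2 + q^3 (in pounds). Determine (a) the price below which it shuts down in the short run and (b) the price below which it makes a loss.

AVC = 22 - 6q + q^2; minimized at q = 3, giving min AVC = £13. That is the shutdown price.
ATC = 32/q + 22 - 6q + q^2. Setting dATC/dq = −32/q^2 − 6 + 2q = 0 gives q = 4 (since 2·4^3 − 6·4^2 = 32).
min ATC = 32/4 + 22 − 6·4 + 4^2 = £22. That is the break-even price.
Between these two prices the firm operates at a loss; above £22 it earns a profit.

Shutdown price = £13; break-even price = £22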